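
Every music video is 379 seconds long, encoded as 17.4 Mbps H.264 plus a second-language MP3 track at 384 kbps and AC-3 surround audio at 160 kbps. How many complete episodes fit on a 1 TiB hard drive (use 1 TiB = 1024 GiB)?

Audio total: 384 + 160 = 544 kbps = 0.544 Mbps.
Total bitrate: 17.944 Mbps.
Per item: 17.944 Mbps × 379 s = 6,801 Mb = 850.1 MB.
Capacity: 1 TiB = 8,796,093 Mb; 1293.40 items → 1293 complete.

1293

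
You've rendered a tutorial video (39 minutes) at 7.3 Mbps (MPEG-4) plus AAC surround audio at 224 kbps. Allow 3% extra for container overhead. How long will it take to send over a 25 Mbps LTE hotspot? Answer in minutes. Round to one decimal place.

12.1 minutes

39 min = 2340 s
Audio: 224 kbps = 0.224 Mbps.
Total bitrate: 7.524 Mbps.
File: 7.524 Mbps × 2340 s = 17606.2 Mb.
With 3% container overhead: ×1.03. → 18134.3 Mb.
At 25 Mbps: 18134.3 / 25 = 725.4 s ≈ 12.1 minutes.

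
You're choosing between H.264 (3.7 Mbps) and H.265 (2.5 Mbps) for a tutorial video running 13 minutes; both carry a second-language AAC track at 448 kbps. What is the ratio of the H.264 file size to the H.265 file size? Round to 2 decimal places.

13 min = 780 s
Audio: 448 kbps = 0.448 Mbps.
H.264: 4.148 Mbps × 780 s = 3235.4 Mb = 385.695 MiB.
H.265: 2.948 Mbps × 780 s = 2299.4 Mb = 274.115 MiB.
Ratio: 385.695 / 274.115 = 1.407.

1.41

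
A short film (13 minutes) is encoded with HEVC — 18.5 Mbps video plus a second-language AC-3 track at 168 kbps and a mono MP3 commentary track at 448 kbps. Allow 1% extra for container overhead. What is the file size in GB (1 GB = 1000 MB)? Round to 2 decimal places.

1.88 GB

13 min = 780 s
Audio total: 168 + 448 = 616 kbps = 0.616 Mbps.
Total bitrate: 18.5 + 0.616 = 19.116 Mbps.
Stream data: 19.116 Mbps × 780 s = 14910.5 Mb.
With 1% container overhead: ×1.01.
15,060 Mb ÷ 8 = 1,882 MB → 1.882 GB.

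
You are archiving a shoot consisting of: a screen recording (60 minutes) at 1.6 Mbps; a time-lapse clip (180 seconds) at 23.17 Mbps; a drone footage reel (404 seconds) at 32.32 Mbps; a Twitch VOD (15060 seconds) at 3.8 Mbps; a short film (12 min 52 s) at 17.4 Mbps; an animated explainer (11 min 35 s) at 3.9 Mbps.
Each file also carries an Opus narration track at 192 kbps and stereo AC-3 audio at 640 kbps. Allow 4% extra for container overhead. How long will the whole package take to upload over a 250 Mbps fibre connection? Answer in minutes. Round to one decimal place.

7.9 minutes

Audio total: 192 + 640 = 832 kbps = 0.832 Mbps.
screen recording: 2.432 Mbps × 3600 s × 1.04 = 9105.4 Mb
time-lapse clip: 24.002 Mbps × 180 s × 1.04 = 4493.2 Mb
drone footage reel: 33.152 Mbps × 404 s × 1.04 = 13929.1 Mb
Twitch VOD: 4.632 Mbps × 15060 s × 1.04 = 72548.2 Mb
short film: 18.232 Mbps × 772 s × 1.04 = 14638.1 Mb
animated explainer: 4.732 Mbps × 695 s × 1.04 = 3420.3 Mb
Total: 118134.4 Mb = 14766.8 MB.
At 250 Mbps: 118134.4 / 250 = 473 s ≈ 7.88 minutes.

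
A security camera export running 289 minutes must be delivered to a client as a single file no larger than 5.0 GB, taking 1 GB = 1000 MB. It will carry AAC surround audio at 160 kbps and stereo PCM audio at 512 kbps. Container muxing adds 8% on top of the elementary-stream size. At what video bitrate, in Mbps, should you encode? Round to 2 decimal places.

Budget: 5.0 GB = 40000.0 Mb.
Stream payload after overhead: 40000.0 / 1.08 = 37037.0 Mb.
289 min = 17340 s
Total bitrate budget: 37037.0 Mb / 17340 s = 2.136 Mbps.
Audio total: 160 + 512 = 672 kbps = 0.672 Mbps.
Video: 2.136 − 0.672 = 1.464 Mbps.

1.46 Mbps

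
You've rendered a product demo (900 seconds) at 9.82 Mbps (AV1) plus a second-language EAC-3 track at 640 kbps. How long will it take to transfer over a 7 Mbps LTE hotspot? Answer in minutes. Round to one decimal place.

Audio: 640 kbps = 0.640 Mbps.
Total bitrate: 10.460 Mbps.
File: 10.460 Mbps × 900 s = 9414.0 Mb.
At 7 Mbps: 9414.0 / 7 = 1344.9 s ≈ 22.4 minutes.

22.4 minutes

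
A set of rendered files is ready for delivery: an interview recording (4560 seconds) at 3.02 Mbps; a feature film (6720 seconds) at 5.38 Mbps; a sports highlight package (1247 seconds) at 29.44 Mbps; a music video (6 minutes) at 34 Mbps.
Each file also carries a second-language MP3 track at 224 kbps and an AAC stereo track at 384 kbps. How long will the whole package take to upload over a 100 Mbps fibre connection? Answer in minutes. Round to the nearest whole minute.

18 minutes

Audio total: 224 + 384 = 608 kbps = 0.608 Mbps.
interview recording: 3.628 Mbps × 4560 s = 16543.7 Mb
feature film: 5.988 Mbps × 6720 s = 40239.4 Mb
sports highlight package: 30.048 Mbps × 1247 s = 37469.9 Mb
music video: 34.608 Mbps × 360 s = 12458.9 Mb
Total: 106711.8 Mb = 13339.0 MB.
At 100 Mbps: 106711.8 / 100 = 1067 s ≈ 17.8 minutes.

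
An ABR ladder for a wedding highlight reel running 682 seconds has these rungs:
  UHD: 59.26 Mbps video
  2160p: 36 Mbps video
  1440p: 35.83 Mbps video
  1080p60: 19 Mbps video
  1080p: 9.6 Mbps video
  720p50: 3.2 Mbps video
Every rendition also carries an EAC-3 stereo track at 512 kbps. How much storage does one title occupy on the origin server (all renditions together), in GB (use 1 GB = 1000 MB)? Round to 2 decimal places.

Audio: 512 kbps = 0.512 Mbps.
Sum of rendition bitrates: (59.26+0.512) + (36+0.512) + (35.83+0.512) + (19+0.512) + (9.6+0.512) + (3.2+0.512) = 165.962 Mbps.
× 682 s = 113,186 Mb = 14,148 MB = 14.15 GB.

14.15 GB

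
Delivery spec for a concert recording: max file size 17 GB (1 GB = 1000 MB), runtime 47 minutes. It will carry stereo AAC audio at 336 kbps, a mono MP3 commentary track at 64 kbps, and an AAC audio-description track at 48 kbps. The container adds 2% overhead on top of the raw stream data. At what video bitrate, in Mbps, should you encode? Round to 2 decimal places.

Budget: 17 GB = 136000.0 Mb.
Stream payload after overhead: 136000.0 / 1.02 = 133333.3 Mb.
47 min = 2820 s
Total bitrate budget: 133333.3 Mb / 2820 s = 47.281 Mbps.
Audio total: 336 + 64 + 48 = 448 kbps = 0.448 Mbps.
Video: 47.281 − 0.448 = 46.833 Mbps.

46.83 Mbps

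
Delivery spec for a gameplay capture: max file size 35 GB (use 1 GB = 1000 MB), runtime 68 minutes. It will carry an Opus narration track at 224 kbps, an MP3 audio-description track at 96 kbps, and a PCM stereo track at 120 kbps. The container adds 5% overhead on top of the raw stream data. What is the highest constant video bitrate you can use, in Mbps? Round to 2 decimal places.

64.92 Mbps

Budget: 35 GB = 280000.0 Mb.
Stream payload after overhead: 280000.0 / 1.05 = 266666.7 Mb.
68 min = 4080 s
Total bitrate budget: 266666.7 Mb / 4080 s = 65.359 Mbps.
Audio total: 224 + 96 + 120 = 440 kbps = 0.440 Mbps.
Video: 65.359 − 0.440 = 64.919 Mbps.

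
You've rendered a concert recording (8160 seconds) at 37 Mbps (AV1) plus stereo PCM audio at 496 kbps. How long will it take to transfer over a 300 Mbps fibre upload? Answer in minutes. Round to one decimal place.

Audio: 496 kbps = 0.496 Mbps.
Total bitrate: 37.496 Mbps.
File: 37.496 Mbps × 8160 s = 305967.4 Mb.
At 300 Mbps: 305967.4 / 300 = 1019.9 s ≈ 17 minutes.

17.0 minutes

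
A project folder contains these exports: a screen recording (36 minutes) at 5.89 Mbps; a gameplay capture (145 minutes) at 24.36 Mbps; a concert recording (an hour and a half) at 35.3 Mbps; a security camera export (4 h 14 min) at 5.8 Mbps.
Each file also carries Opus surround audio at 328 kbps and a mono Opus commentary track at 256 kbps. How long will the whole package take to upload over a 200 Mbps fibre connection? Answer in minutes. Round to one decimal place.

43.5 minutes

Audio total: 328 + 256 = 584 kbps = 0.584 Mbps.
screen recording: 6.474 Mbps × 2160 s = 13983.8 Mb
gameplay capture: 24.944 Mbps × 8700 s = 217012.8 Mb
concert recording: 35.884 Mbps × 5400 s = 193773.6 Mb
security camera export: 6.384 Mbps × 15240 s = 97292.2 Mb
Total: 522062.4 Mb = 65257.8 MB.
At 200 Mbps: 522062.4 / 200 = 2610 s ≈ 43.5 minutes.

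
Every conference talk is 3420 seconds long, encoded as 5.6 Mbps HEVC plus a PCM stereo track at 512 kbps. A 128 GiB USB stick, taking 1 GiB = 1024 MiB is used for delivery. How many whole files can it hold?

52

Audio: 512 kbps = 0.512 Mbps.
Total bitrate: 6.112 Mbps.
Per item: 6.112 Mbps × 3420 s = 20,903 Mb = 2,613 MB.
Capacity: 128 GiB = 1,099,512 Mb; 52.60 items → 52 complete.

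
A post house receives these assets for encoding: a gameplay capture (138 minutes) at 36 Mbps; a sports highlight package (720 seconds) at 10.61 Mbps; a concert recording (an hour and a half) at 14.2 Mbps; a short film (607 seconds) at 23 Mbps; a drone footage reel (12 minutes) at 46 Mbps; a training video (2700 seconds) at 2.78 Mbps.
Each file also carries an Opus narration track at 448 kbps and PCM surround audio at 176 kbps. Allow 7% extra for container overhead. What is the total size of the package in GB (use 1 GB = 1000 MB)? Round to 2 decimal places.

Audio total: 448 + 176 = 624 kbps = 0.624 Mbps.
gameplay capture: 36.624 Mbps × 8280 s × 1.07 = 324474.0 Mb
sports highlight package: 11.234 Mbps × 720 s × 1.07 = 8654.7 Mb
concert recording: 14.824 Mbps × 5400 s × 1.07 = 85653.1 Mb
short film: 23.624 Mbps × 607 s × 1.07 = 15343.6 Mb
drone footage reel: 46.624 Mbps × 720 s × 1.07 = 35919.1 Mb
training video: 3.404 Mbps × 2700 s × 1.07 = 9834.2 Mb
Total: 479878.6 Mb = 59984.8 MB.
= 59.98 GB.

59.98 GB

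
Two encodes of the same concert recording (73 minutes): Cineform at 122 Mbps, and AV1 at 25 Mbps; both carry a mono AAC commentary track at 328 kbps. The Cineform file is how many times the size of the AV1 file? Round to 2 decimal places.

73 min = 4380 s
Audio: 328 kbps = 0.328 Mbps.
Cineform: 122.328 Mbps × 4380 s = 535796.6 Mb = 66.975 GB.
AV1: 25.328 Mbps × 4380 s = 110936.6 Mb = 13.867 GB.
Ratio: 66.975 / 13.867 = 4.830.

4.83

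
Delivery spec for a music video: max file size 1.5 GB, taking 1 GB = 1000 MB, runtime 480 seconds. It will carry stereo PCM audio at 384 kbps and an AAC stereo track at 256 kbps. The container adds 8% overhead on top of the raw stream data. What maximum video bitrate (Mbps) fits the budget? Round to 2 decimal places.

Budget: 1.5 GB = 12000.0 Mb.
Stream payload after overhead: 12000.0 / 1.08 = 11111.1 Mb.
Total bitrate budget: 11111.1 Mb / 480 s = 23.148 Mbps.
Audio total: 384 + 256 = 640 kbps = 0.640 Mbps.
Video: 23.148 − 0.640 = 22.508 Mbps.

22.51 Mbps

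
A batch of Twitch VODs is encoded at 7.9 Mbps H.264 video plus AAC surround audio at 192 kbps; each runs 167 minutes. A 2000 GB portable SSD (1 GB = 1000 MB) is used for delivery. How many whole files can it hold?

167 min = 10020 s
Audio: 192 kbps = 0.192 Mbps.
Total bitrate: 8.092 Mbps.
Per item: 8.092 Mbps × 10020 s = 81,082 Mb = 10,135 MB.
Capacity: 2000 GB = 16,000,000 Mb; 197.33 items → 197 complete.

197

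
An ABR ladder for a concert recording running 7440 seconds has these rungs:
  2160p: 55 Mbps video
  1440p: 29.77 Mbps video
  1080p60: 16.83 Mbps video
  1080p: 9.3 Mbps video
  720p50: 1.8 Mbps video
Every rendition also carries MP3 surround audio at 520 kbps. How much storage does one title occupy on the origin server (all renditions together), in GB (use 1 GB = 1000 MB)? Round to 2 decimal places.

Audio: 520 kbps = 0.520 Mbps.
Sum of rendition bitrates: (55+0.520) + (29.77+0.520) + (16.83+0.520) + (9.3+0.520) + (1.8+0.520) = 115.300 Mbps.
× 7440 s = 857,832 Mb = 107,229 MB = 107.2 GB.

107.23 GB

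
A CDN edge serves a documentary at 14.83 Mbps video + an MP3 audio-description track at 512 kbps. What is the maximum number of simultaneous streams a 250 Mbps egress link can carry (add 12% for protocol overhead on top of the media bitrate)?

14

Audio: 512 kbps = 0.512 Mbps.
Per-viewer media rate: 15.342 Mbps.
On the wire with 12% overhead: 17.183 Mbps.
250 Mbps = 250.0 Mbps; 250.0 / 17.183 = 14.55 → 14 viewers.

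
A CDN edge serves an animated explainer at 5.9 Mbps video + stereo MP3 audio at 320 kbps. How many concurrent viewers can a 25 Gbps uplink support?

4019

Audio: 320 kbps = 0.320 Mbps.
Per-viewer media rate: 6.220 Mbps.
25 Gbps = 25,000 Mbps; 25,000 / 6.220 = 4019.29 → 4019 viewers.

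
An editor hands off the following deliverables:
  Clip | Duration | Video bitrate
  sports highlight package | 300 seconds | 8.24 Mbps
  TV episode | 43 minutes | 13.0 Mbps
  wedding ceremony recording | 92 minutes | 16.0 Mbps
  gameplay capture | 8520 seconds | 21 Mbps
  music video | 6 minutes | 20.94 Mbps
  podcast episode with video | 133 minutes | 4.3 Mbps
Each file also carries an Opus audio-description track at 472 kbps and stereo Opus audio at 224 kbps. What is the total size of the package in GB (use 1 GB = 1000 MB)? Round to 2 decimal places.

45.34 GB

Audio total: 472 + 224 = 696 kbps = 0.696 Mbps.
sports highlight package: 8.936 Mbps × 300 s = 2680.8 Mb
TV episode: 13.696 Mbps × 2580 s = 35335.7 Mb
wedding ceremony recording: 16.696 Mbps × 5520 s = 92161.9 Mb
gameplay capture: 21.696 Mbps × 8520 s = 184849.9 Mb
music video: 21.636 Mbps × 360 s = 7789.0 Mb
podcast episode with video: 4.996 Mbps × 7980 s = 39868.1 Mb
Total: 362685.4 Mb = 45335.7 MB.
= 45.34 GB.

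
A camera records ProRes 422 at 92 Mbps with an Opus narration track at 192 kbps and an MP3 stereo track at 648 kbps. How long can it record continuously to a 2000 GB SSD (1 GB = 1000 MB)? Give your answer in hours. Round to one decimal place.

Audio total: 192 + 648 = 840 kbps = 0.840 Mbps.
Total bitrate: 92 + 0.840 = 92.840 Mbps.
Capacity: 2000 GB = 16,000,000 Mb.
Recording time: 16,000,000 / 92.840 = 172,340 s ≈ 47.9 hours.

47.9 hours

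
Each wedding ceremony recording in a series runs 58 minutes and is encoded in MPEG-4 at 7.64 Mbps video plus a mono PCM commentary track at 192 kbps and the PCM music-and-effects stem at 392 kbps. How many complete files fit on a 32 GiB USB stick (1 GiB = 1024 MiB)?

9

58 min = 3480 s
Audio total: 192 + 392 = 584 kbps = 0.584 Mbps.
Total bitrate: 8.224 Mbps.
Per item: 8.224 Mbps × 3480 s = 28,620 Mb = 3,577 MB.
Capacity: 32 GiB = 274,878 Mb; 9.60 items → 9 complete.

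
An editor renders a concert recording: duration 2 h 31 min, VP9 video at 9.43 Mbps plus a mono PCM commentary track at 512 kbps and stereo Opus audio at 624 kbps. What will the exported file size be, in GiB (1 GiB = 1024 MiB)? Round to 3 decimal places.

2 h 31 min = 151 min = 9060 s
Audio total: 512 + 624 = 1136 kbps = 1.136 Mbps.
Total bitrate: 9.43 + 1.136 = 10.566 Mbps.
Stream data: 10.566 Mbps × 9060 s = 95728.0 Mb.
95,728 Mb = 11,965,995,000 bytes ÷ 1,073,741,824 = 11.14 GiB.

11.144 GiB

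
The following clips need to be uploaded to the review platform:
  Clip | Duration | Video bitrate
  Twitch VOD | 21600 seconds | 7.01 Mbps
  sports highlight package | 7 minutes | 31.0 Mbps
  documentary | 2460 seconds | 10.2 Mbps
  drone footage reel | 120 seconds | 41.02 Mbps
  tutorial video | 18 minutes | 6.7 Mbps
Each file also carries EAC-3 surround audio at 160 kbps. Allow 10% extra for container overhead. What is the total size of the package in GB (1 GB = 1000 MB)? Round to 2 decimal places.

Audio: 160 kbps = 0.160 Mbps.
Twitch VOD: 7.170 Mbps × 21600 s × 1.10 = 170359.2 Mb
sports highlight package: 31.160 Mbps × 420 s × 1.10 = 14395.9 Mb
documentary: 10.360 Mbps × 2460 s × 1.10 = 28034.2 Mb
drone footage reel: 41.180 Mbps × 120 s × 1.10 = 5435.8 Mb
tutorial video: 6.860 Mbps × 1080 s × 1.10 = 8149.7 Mb
Total: 226374.7 Mb = 28296.8 MB.
= 28.30 GB.

28.30 GB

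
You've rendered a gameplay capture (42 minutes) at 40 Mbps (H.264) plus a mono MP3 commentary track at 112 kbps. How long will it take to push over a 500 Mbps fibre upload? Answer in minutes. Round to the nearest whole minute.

42 min = 2520 s
Audio: 112 kbps = 0.112 Mbps.
Total bitrate: 40.112 Mbps.
File: 40.112 Mbps × 2520 s = 101082.2 Mb.
At 500 Mbps: 101082.2 / 500 = 202.2 s ≈ 3.37 minutes.

3 minutes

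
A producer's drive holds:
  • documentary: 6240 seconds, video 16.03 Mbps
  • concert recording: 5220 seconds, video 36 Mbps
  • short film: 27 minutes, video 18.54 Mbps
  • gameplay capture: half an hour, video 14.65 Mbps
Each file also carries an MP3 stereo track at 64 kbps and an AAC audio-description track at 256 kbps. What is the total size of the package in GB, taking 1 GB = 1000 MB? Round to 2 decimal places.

Audio total: 64 + 256 = 320 kbps = 0.320 Mbps.
documentary: 16.350 Mbps × 6240 s = 102024.0 Mb
concert recording: 36.320 Mbps × 5220 s = 189590.4 Mb
short film: 18.860 Mbps × 1620 s = 30553.2 Mb
gameplay capture: 14.970 Mbps × 1800 s = 26946.0 Mb
Total: 349113.6 Mb = 43639.2 MB.
= 43.64 GB.

43.64 GB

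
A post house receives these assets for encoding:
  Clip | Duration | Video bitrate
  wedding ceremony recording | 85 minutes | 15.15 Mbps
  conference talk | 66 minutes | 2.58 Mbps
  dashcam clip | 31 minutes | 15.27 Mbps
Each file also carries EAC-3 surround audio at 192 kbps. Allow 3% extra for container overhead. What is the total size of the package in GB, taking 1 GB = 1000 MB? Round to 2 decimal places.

Audio: 192 kbps = 0.192 Mbps.
wedding ceremony recording: 15.342 Mbps × 5100 s × 1.03 = 80591.5 Mb
conference talk: 2.772 Mbps × 3960 s × 1.03 = 11306.4 Mb
dashcam clip: 15.462 Mbps × 1860 s × 1.03 = 29622.1 Mb
Total: 121520.1 Mb = 15190.0 MB.
= 15.19 GB.

15.19 GB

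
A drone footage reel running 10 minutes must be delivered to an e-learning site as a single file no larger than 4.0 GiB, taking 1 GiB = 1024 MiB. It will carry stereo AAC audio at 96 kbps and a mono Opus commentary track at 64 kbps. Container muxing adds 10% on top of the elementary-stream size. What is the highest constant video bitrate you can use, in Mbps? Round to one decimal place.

51.9 Mbps

Budget: 4.0 GiB = 34359.7 Mb.
Stream payload after overhead: 34359.7 / 1.10 = 31236.1 Mb.
10 min = 600 s
Total bitrate budget: 31236.1 Mb / 600 s = 52.060 Mbps.
Audio total: 96 + 64 = 160 kbps = 0.160 Mbps.
Video: 52.060 − 0.160 = 51.900 Mbps.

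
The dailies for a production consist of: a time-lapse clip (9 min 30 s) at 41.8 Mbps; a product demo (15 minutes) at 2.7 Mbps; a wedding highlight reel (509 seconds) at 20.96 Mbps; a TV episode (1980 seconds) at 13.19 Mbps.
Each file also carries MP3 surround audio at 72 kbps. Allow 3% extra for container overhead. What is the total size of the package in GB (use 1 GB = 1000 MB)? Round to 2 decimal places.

Audio: 72 kbps = 0.072 Mbps.
time-lapse clip: 41.872 Mbps × 570 s × 1.03 = 24583.1 Mb
product demo: 2.772 Mbps × 900 s × 1.03 = 2569.6 Mb
wedding highlight reel: 21.032 Mbps × 509 s × 1.03 = 11026.4 Mb
TV episode: 13.262 Mbps × 1980 s × 1.03 = 27046.5 Mb
Total: 65225.7 Mb = 8153.2 MB.
= 8.153 GB.

8.15 GB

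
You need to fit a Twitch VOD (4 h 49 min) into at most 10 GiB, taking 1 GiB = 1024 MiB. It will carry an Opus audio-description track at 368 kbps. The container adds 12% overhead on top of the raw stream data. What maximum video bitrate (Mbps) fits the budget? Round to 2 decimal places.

4.06 Mbps

Budget: 10 GiB = 85899.3 Mb.
Stream payload after overhead: 85899.3 / 1.12 = 76695.8 Mb.
4 h 49 min = 289 min = 17340 s
Total bitrate budget: 76695.8 Mb / 17340 s = 4.423 Mbps.
Audio: 368 kbps = 0.368 Mbps.
Video: 4.423 − 0.368 = 4.055 Mbps.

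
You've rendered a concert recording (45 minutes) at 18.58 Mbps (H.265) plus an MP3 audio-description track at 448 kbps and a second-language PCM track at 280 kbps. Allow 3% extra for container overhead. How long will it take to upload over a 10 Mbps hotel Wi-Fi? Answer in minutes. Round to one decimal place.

89.5 minutes

45 min = 2700 s
Audio total: 448 + 280 = 728 kbps = 0.728 Mbps.
Total bitrate: 19.308 Mbps.
File: 19.308 Mbps × 2700 s = 52131.6 Mb.
With 3% container overhead: ×1.03. → 53695.5 Mb.
At 10 Mbps: 53695.5 / 10 = 5369.6 s ≈ 89.5 minutes.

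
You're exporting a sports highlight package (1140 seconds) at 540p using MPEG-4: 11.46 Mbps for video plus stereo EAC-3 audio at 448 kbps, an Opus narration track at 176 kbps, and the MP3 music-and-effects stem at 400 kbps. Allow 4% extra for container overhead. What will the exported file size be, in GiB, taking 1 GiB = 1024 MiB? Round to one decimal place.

1.7 GiB

Audio total: 448 + 176 + 400 = 1024 kbps = 1.024 Mbps.
Total bitrate: 11.46 + 1.024 = 12.484 Mbps.
Stream data: 12.484 Mbps × 1140 s = 14231.8 Mb.
With 4% container overhead: ×1.04.
14,801 Mb = 1,850,128,800 bytes ÷ 1,073,741,824 = 1.723 GiB.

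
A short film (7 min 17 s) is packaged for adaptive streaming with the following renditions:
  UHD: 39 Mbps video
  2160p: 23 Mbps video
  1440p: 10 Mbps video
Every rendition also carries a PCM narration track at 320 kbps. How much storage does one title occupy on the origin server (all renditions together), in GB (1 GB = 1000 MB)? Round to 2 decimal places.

7 min 17 s = 437 s
Audio: 320 kbps = 0.320 Mbps.
Sum of rendition bitrates: (39+0.320) + (23+0.320) + (10+0.320) = 72.960 Mbps.
× 437 s = 31,884 Mb = 3,985 MB = 3.985 GB.

3.99 GB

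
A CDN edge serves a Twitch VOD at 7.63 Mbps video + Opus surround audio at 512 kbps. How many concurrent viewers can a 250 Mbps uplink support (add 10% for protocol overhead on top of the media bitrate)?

27

Audio: 512 kbps = 0.512 Mbps.
Per-viewer media rate: 8.142 Mbps.
On the wire with 10% overhead: 8.956 Mbps.
250 Mbps = 250.0 Mbps; 250.0 / 8.956 = 27.91 → 27 viewers.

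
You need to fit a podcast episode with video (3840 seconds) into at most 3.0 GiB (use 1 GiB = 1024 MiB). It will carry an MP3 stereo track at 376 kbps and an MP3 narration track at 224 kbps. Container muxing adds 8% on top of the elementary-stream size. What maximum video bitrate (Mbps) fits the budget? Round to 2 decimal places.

5.61 Mbps

Budget: 3.0 GiB = 25769.8 Mb.
Stream payload after overhead: 25769.8 / 1.08 = 23860.9 Mb.
Total bitrate budget: 23860.9 Mb / 3840 s = 6.214 Mbps.
Audio total: 376 + 224 = 600 kbps = 0.600 Mbps.
Video: 6.214 − 0.600 = 5.614 Mbps.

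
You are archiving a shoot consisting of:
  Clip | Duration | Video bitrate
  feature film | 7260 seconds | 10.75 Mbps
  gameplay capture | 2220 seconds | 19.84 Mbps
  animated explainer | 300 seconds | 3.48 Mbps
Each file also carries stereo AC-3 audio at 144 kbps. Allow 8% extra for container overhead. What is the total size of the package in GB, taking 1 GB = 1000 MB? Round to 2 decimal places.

Audio: 144 kbps = 0.144 Mbps.
feature film: 10.894 Mbps × 7260 s × 1.08 = 85417.7 Mb
gameplay capture: 19.984 Mbps × 2220 s × 1.08 = 47913.6 Mb
animated explainer: 3.624 Mbps × 300 s × 1.08 = 1174.2 Mb
Total: 134505.5 Mb = 16813.2 MB.
= 16.81 GB.

16.81 GB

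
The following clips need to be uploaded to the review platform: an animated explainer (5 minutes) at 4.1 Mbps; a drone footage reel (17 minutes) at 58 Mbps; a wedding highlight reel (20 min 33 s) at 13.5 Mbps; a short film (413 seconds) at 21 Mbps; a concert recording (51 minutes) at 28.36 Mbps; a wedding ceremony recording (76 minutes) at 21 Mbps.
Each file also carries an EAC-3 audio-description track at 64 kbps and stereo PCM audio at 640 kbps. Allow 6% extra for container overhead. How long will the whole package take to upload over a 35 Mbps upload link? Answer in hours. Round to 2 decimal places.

2.32 hours

Audio total: 64 + 640 = 704 kbps = 0.704 Mbps.
animated explainer: 4.804 Mbps × 300 s × 1.06 = 1527.7 Mb
drone footage reel: 58.704 Mbps × 1020 s × 1.06 = 63470.8 Mb
wedding highlight reel: 14.204 Mbps × 1233 s × 1.06 = 18564.3 Mb
short film: 21.704 Mbps × 413 s × 1.06 = 9501.6 Mb
concert recording: 29.064 Mbps × 3060 s × 1.06 = 94272.0 Mb
wedding ceremony recording: 21.704 Mbps × 4560 s × 1.06 = 104908.5 Mb
Total: 292244.8 Mb = 36530.6 MB.
At 35 Mbps: 292244.8 / 35 = 8350 s ≈ 2.32 hours.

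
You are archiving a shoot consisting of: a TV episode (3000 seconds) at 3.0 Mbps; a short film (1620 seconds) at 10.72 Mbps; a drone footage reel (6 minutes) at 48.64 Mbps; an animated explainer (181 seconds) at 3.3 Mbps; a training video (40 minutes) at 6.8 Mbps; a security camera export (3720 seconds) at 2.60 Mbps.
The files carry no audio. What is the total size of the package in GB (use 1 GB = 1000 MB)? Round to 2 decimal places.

8.81 GB

TV episode: 3.000 Mbps × 3000 s = 9000.0 Mb
short film: 10.720 Mbps × 1620 s = 17366.4 Mb
drone footage reel: 48.640 Mbps × 360 s = 17510.4 Mb
animated explainer: 3.300 Mbps × 181 s = 597.3 Mb
training video: 6.800 Mbps × 2400 s = 16320.0 Mb
security camera export: 2.600 Mbps × 3720 s = 9672.0 Mb
Total: 70466.1 Mb = 8808.3 MB.
= 8.808 GB.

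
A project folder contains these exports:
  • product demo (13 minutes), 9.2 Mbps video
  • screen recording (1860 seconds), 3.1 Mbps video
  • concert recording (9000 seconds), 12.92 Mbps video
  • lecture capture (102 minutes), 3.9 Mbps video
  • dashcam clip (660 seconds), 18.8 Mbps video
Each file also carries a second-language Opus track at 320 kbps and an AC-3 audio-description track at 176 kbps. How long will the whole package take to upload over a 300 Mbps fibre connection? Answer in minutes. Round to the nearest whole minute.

Audio total: 320 + 176 = 496 kbps = 0.496 Mbps.
product demo: 9.696 Mbps × 780 s = 7562.9 Mb
screen recording: 3.596 Mbps × 1860 s = 6688.6 Mb
concert recording: 13.416 Mbps × 9000 s = 120744.0 Mb
lecture capture: 4.396 Mbps × 6120 s = 26903.5 Mb
dashcam clip: 19.296 Mbps × 660 s = 12735.4 Mb
Total: 174634.3 Mb = 21829.3 MB.
At 300 Mbps: 174634.3 / 300 = 582 s ≈ 9.7 minutes.

10 minutes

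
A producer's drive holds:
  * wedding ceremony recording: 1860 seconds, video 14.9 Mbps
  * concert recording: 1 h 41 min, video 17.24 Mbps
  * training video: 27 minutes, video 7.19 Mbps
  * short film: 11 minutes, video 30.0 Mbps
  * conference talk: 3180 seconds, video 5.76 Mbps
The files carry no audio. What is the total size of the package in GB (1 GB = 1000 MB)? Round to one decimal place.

wedding ceremony recording: 14.900 Mbps × 1860 s = 27714.0 Mb
concert recording: 17.240 Mbps × 6060 s = 104474.4 Mb
training video: 7.190 Mbps × 1620 s = 11647.8 Mb
short film: 30.000 Mbps × 660 s = 19800.0 Mb
conference talk: 5.760 Mbps × 3180 s = 18316.8 Mb
Total: 181953.0 Mb = 22744.1 MB.
= 22.74 GB.

22.7 GB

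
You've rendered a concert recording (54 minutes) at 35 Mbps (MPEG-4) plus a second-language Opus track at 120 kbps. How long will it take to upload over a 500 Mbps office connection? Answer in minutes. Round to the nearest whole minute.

4 minutes

54 min = 3240 s
Audio: 120 kbps = 0.120 Mbps.
Total bitrate: 35.120 Mbps.
File: 35.120 Mbps × 3240 s = 113788.8 Mb.
At 500 Mbps: 113788.8 / 500 = 227.6 s ≈ 3.79 minutes.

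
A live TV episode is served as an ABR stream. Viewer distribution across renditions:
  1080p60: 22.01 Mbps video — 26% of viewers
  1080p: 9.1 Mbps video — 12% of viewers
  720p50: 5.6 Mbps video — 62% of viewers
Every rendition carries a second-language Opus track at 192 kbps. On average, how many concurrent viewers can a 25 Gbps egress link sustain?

Audio: 192 kbps = 0.192 Mbps.
Average per-viewer bitrate: 0.26×22.202 + 0.12×9.292 + 0.62×5.792 = 10.479 Mbps.
25 Gbps = 25,000 Mbps; 25,000 / 10.479 = 2385.81 → 2385.

2385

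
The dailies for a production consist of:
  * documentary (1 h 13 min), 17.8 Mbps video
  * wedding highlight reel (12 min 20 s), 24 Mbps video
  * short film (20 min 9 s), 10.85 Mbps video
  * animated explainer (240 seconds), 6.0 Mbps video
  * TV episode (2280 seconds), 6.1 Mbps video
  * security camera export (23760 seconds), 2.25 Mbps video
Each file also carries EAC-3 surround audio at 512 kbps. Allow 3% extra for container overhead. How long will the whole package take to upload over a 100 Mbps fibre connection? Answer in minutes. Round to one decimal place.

Audio: 512 kbps = 0.512 Mbps.
documentary: 18.312 Mbps × 4380 s × 1.03 = 82612.8 Mb
wedding highlight reel: 24.512 Mbps × 740 s × 1.03 = 18683.0 Mb
short film: 11.362 Mbps × 1209 s × 1.03 = 14148.8 Mb
animated explainer: 6.512 Mbps × 240 s × 1.03 = 1609.8 Mb
TV episode: 6.612 Mbps × 2280 s × 1.03 = 15527.6 Mb
security camera export: 2.762 Mbps × 23760 s × 1.03 = 67593.9 Mb
Total: 200175.8 Mb = 25022.0 MB.
At 100 Mbps: 200175.8 / 100 = 2002 s ≈ 33.4 minutes.

33.4 minutes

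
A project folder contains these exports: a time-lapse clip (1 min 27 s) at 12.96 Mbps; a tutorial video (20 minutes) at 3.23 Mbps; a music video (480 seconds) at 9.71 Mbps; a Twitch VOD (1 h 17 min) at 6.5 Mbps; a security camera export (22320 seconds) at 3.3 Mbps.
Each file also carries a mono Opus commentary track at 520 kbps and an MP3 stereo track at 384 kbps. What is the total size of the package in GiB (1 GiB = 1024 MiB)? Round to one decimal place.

Audio total: 520 + 384 = 904 kbps = 0.904 Mbps.
time-lapse clip: 13.864 Mbps × 87 s = 1206.2 Mb
tutorial video: 4.134 Mbps × 1200 s = 4960.8 Mb
music video: 10.614 Mbps × 480 s = 5094.7 Mb
Twitch VOD: 7.404 Mbps × 4620 s = 34206.5 Mb
security camera export: 4.204 Mbps × 22320 s = 93833.3 Mb
Total: 139301.4 Mb = 17412.7 MB.
= 16.22 GiB.

16.2 GiB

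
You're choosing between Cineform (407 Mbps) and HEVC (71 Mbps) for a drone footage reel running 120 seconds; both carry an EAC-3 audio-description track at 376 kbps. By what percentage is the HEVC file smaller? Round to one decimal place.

Audio: 376 kbps = 0.376 Mbps.
Cineform: 407.376 Mbps × 120 s = 48885.1 Mb = 6.111 GB.
HEVC: 71.376 Mbps × 120 s = 8565.1 Mb = 1.071 GB.
Reduction: (1 − 1.071/6.111) × 100 = 82.48%.

82.5%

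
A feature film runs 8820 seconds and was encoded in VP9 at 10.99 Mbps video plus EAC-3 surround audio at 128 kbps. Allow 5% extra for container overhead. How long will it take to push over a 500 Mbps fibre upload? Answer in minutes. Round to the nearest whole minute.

Audio: 128 kbps = 0.128 Mbps.
Total bitrate: 11.118 Mbps.
File: 11.118 Mbps × 8820 s = 98060.8 Mb.
With 5% container overhead: ×1.05. → 102963.8 Mb.
At 500 Mbps: 102963.8 / 500 = 205.9 s ≈ 3.43 minutes.

3 minutes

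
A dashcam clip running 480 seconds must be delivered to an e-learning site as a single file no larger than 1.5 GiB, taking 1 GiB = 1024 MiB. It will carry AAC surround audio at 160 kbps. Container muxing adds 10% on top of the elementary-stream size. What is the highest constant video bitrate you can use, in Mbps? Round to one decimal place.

Budget: 1.5 GiB = 12884.9 Mb.
Stream payload after overhead: 12884.9 / 1.10 = 11713.5 Mb.
Total bitrate budget: 11713.5 Mb / 480 s = 24.403 Mbps.
Audio: 160 kbps = 0.160 Mbps.
Video: 24.403 − 0.160 = 24.243 Mbps.

24.2 Mbps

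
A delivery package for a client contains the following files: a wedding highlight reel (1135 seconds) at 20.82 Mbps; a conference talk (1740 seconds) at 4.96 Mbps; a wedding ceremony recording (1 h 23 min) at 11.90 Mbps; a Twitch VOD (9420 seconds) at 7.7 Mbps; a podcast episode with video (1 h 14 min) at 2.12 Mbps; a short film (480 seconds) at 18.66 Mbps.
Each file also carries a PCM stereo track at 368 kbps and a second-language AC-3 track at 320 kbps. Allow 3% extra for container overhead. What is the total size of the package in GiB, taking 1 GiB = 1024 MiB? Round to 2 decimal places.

Audio total: 368 + 320 = 688 kbps = 0.688 Mbps.
wedding highlight reel: 21.508 Mbps × 1135 s × 1.03 = 25143.9 Mb
conference talk: 5.648 Mbps × 1740 s × 1.03 = 10122.3 Mb
wedding ceremony recording: 12.588 Mbps × 4980 s × 1.03 = 64568.9 Mb
Twitch VOD: 8.388 Mbps × 9420 s × 1.03 = 81385.4 Mb
podcast episode with video: 2.808 Mbps × 4440 s × 1.03 = 12841.5 Mb
short film: 19.348 Mbps × 480 s × 1.03 = 9565.7 Mb
Total: 203627.8 Mb = 25453.5 MB.
= 23.71 GiB.

23.71 GiB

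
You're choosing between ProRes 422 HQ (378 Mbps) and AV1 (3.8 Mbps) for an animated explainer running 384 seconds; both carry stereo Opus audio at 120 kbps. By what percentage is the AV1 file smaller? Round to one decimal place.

Audio: 120 kbps = 0.120 Mbps.
ProRes 422 HQ: 378.120 Mbps × 384 s = 145198.1 Mb = 18.150 GB.
AV1: 3.920 Mbps × 384 s = 1505.3 Mb = 0.188 GB.
Reduction: (1 − 0.188/18.150) × 100 = 98.96%.

99.0%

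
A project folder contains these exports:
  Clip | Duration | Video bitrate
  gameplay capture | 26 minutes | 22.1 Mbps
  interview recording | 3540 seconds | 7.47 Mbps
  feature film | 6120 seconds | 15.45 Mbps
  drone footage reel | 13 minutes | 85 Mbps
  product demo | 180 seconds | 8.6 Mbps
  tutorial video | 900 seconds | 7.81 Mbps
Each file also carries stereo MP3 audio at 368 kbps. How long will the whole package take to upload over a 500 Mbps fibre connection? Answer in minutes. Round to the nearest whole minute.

Audio: 368 kbps = 0.368 Mbps.
gameplay capture: 22.468 Mbps × 1560 s = 35050.1 Mb
interview recording: 7.838 Mbps × 3540 s = 27746.5 Mb
feature film: 15.818 Mbps × 6120 s = 96806.2 Mb
drone footage reel: 85.368 Mbps × 780 s = 66587.0 Mb
product demo: 8.968 Mbps × 180 s = 1614.2 Mb
tutorial video: 8.178 Mbps × 900 s = 7360.2 Mb
Total: 235164.2 Mb = 29395.5 MB.
At 500 Mbps: 235164.2 / 500 = 470 s ≈ 7.84 minutes.

8 minutes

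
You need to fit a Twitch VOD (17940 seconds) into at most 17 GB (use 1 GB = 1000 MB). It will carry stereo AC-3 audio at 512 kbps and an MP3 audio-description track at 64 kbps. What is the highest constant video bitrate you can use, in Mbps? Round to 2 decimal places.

7.00 Mbps

Budget: 17 GB = 136000.0 Mb.
Total bitrate budget: 136000.0 Mb / 17940 s = 7.581 Mbps.
Audio total: 512 + 64 = 576 kbps = 0.576 Mbps.
Video: 7.581 − 0.576 = 7.005 Mbps.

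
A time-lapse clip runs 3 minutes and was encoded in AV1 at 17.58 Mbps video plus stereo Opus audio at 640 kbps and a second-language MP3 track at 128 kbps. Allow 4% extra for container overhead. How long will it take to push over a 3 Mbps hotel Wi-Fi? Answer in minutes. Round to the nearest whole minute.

3 min = 180 s
Audio total: 640 + 128 = 768 kbps = 0.768 Mbps.
Total bitrate: 18.348 Mbps.
File: 18.348 Mbps × 180 s = 3302.6 Mb.
With 4% container overhead: ×1.04. → 3434.7 Mb.
At 3 Mbps: 3434.7 / 3 = 1144.9 s ≈ 19.1 minutes.

19 minutes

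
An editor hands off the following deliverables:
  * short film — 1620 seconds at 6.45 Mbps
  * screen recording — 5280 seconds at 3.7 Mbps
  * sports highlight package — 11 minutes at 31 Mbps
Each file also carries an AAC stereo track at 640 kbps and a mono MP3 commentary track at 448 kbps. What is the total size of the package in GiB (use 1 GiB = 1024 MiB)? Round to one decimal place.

6.8 GiB

Audio total: 640 + 448 = 1088 kbps = 1.088 Mbps.
short film: 7.538 Mbps × 1620 s = 12211.6 Mb
screen recording: 4.788 Mbps × 5280 s = 25280.6 Mb
sports highlight package: 32.088 Mbps × 660 s = 21178.1 Mb
Total: 58670.3 Mb = 7333.8 MB.
= 6.830 GiB.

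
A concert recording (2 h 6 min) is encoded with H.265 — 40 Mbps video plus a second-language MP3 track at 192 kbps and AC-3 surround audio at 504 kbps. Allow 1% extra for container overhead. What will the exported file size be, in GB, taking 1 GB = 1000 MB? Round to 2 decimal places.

2 h 6 min = 126 min = 7560 s
Audio total: 192 + 504 = 696 kbps = 0.696 Mbps.
Total bitrate: 40 + 0.696 = 40.696 Mbps.
Stream data: 40.696 Mbps × 7560 s = 307661.8 Mb.
With 1% container overhead: ×1.01.
310,738 Mb ÷ 8 = 38,842 MB → 38.84 GB.

38.84 GB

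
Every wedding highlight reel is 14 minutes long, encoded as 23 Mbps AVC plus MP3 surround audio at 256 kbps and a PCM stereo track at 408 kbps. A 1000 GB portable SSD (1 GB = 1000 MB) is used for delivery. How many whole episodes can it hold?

402

14 min = 840 s
Audio total: 256 + 408 = 664 kbps = 0.664 Mbps.
Total bitrate: 23.664 Mbps.
Per item: 23.664 Mbps × 840 s = 19,878 Mb = 2,485 MB.
Capacity: 1000 GB = 8,000,000 Mb; 402.46 items → 402 complete.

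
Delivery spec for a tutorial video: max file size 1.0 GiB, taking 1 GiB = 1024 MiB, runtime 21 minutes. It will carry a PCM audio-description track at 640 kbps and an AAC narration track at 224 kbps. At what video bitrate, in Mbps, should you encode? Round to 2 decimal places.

5.95 Mbps

Budget: 1.0 GiB = 8589.9 Mb.
21 min = 1260 s
Total bitrate budget: 8589.9 Mb / 1260 s = 6.817 Mbps.
Audio total: 640 + 224 = 864 kbps = 0.864 Mbps.
Video: 6.817 − 0.864 = 5.953 Mbps.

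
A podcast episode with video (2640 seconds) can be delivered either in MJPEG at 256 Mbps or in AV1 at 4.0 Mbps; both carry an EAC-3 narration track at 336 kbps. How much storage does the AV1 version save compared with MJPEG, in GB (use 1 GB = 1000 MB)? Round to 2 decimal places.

83.16 GB

Audio: 336 kbps = 0.336 Mbps.
MJPEG: 256.336 Mbps × 2640 s = 676727.0 Mb = 84.591 GB.
AV1: 4.336 Mbps × 2640 s = 11447.0 Mb = 1.431 GB.
Saving: 84.591 − 1.431 = 83.160 GB.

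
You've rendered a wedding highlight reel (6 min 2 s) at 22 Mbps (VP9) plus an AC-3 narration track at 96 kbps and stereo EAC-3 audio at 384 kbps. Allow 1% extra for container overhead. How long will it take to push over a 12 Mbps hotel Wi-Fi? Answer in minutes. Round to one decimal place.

6 min 2 s = 362 s
Audio total: 96 + 384 = 480 kbps = 0.480 Mbps.
Total bitrate: 22.480 Mbps.
File: 22.480 Mbps × 362 s = 8137.8 Mb.
With 1% container overhead: ×1.01. → 8219.1 Mb.
At 12 Mbps: 8219.1 / 12 = 684.9 s ≈ 11.4 minutes.

11.4 minutes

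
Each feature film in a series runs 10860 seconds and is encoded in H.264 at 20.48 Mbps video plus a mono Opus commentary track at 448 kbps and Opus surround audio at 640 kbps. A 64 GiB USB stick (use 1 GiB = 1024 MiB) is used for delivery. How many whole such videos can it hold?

2

Audio total: 448 + 640 = 1088 kbps = 1.088 Mbps.
Total bitrate: 21.568 Mbps.
Per item: 21.568 Mbps × 10860 s = 234,228 Mb = 29,279 MB.
Capacity: 64 GiB = 549,756 Mb; 2.35 items → 2 complete.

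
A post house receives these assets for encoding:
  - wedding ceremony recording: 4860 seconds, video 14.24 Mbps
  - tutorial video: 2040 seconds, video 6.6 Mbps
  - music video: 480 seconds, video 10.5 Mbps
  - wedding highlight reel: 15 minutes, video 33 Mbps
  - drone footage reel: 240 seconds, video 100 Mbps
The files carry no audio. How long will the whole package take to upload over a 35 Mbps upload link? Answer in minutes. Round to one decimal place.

wedding ceremony recording: 14.240 Mbps × 4860 s = 69206.4 Mb
tutorial video: 6.600 Mbps × 2040 s = 13464.0 Mb
music video: 10.500 Mbps × 480 s = 5040.0 Mb
wedding highlight reel: 33.000 Mbps × 900 s = 29700.0 Mb
drone footage reel: 100.000 Mbps × 240 s = 24000.0 Mb
Total: 141410.4 Mb = 17676.3 MB.
At 35 Mbps: 141410.4 / 35 = 4040 s ≈ 67.3 minutes.

67.3 minutes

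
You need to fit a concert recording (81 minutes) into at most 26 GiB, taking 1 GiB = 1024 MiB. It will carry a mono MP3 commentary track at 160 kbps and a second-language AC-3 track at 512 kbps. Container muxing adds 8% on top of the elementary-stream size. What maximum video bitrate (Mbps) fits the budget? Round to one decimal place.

Budget: 26 GiB = 223338.3 Mb.
Stream payload after overhead: 223338.3 / 1.08 = 206794.7 Mb.
81 min = 4860 s
Total bitrate budget: 206794.7 Mb / 4860 s = 42.550 Mbps.
Audio total: 160 + 512 = 672 kbps = 0.672 Mbps.
Video: 42.550 − 0.672 = 41.878 Mbps.

41.9 Mbps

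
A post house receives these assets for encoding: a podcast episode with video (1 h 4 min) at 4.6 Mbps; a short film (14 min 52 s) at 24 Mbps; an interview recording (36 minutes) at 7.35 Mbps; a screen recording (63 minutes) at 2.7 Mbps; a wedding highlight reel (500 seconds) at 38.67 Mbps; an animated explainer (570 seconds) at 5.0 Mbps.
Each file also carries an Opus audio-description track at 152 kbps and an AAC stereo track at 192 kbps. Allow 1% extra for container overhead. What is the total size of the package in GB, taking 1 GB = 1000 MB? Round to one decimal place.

11.5 GB

Audio total: 152 + 192 = 344 kbps = 0.344 Mbps.
podcast episode with video: 4.944 Mbps × 3840 s × 1.01 = 19174.8 Mb
short film: 24.344 Mbps × 892 s × 1.01 = 21932.0 Mb
interview recording: 7.694 Mbps × 2160 s × 1.01 = 16785.2 Mb
screen recording: 3.044 Mbps × 3780 s × 1.01 = 11621.4 Mb
wedding highlight reel: 39.014 Mbps × 500 s × 1.01 = 19702.1 Mb
animated explainer: 5.344 Mbps × 570 s × 1.01 = 3076.5 Mb
Total: 92292.0 Mb = 11536.5 MB.
= 11.54 GB.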